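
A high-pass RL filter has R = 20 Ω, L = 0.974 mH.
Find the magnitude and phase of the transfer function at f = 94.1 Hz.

Step 1 — Angular frequency: ω = 2π·94.1 = 591.2 rad/s.
Step 2 — Transfer function: H(jω) = jωL/(R + jωL).
Step 3 — Numerator jωL = j·0.5759; denominator R + jωL = 20 + j0.5759.
Step 4 — H = 0.0008284 + j0.02877.
Step 5 — Magnitude: |H| = 0.02878 (-30.8 dB); phase: φ = 88.4°.

|H| = 0.02878 (-30.8 dB), φ = 88.4°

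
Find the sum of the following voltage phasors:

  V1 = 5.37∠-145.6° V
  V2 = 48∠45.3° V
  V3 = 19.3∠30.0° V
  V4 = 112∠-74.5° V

Step 1 — Convert each phasor to rectangular form:
  V1 = 5.37·(cos(-145.6°) + j·sin(-145.6°)) = -4.431 - j3.034 V
  V2 = 48·(cos(45.3°) + j·sin(45.3°)) = 33.76 + j34.12 V
  V3 = 19.3·(cos(30.0°) + j·sin(30.0°)) = 16.71 + j9.65 V
  V4 = 112·(cos(-74.5°) + j·sin(-74.5°)) = 29.93 - j107.9 V
Step 2 — Sum components: V_total = 75.98 - j67.19 V.
Step 3 — Convert to polar: |V_total| = 101.4 V, ∠V_total = -41.5°.

V_total = 101.4∠-41.5° V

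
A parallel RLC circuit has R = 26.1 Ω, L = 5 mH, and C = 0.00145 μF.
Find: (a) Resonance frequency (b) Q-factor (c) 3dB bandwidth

Step 1 — Resonance: ω₀ = 1/√(LC) = 1/√(0.005·1.45e-09) = 3.714e+05 rad/s.
Step 2 — f₀ = ω₀/(2π) = 5.911e+04 Hz.
Step 3 — Parallel Q: Q = R/(ω₀L) = 26.1/(3.714e+05·0.005) = 0.01406.
Step 4 — Bandwidth: Δω = ω₀/Q = 2.642e+07 rad/s; BW = Δω/(2π) = 4.205e+06 Hz.

(a) f₀ = 5.911e+04 Hz  (b) Q = 0.01406  (c) BW = 4.205e+06 Hz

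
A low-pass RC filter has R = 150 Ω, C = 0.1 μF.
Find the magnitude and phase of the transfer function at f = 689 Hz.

Step 1 — Angular frequency: ω = 2π·689 = 4329 rad/s.
Step 2 — Transfer function: H(jω) = 1/(1 + jωRC).
Step 3 — Denominator: 1 + jωRC = 1 + j·4329·150·1e-07 = 1 + j0.06494.
Step 4 — H = 0.9958 - j0.06466.
Step 5 — Magnitude: |H| = 0.9979 (-0.0 dB); phase: φ = -3.7°.

|H| = 0.9979 (-0.0 dB), φ = -3.7°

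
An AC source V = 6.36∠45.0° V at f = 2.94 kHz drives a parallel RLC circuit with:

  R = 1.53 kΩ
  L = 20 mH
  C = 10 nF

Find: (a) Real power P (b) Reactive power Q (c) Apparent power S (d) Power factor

Step 1 — Angular frequency: ω = 2π·f = 2π·2940 = 1.847e+04 rad/s.
Step 2 — Component impedances:
  R: Z = R = 1530 Ω
  L: Z = jωL = j·1.847e+04·0.02 = 0 + j369.5 Ω
  C: Z = 1/(jωC) = -j/(ω·C) = 0 - j5413 Ω
Step 3 — Parallel combination: 1/Z_total = 1/R + 1/L + 1/C; Z_total = 96.29 + j371.6 Ω = 383.8∠75.5° Ω.
Step 4 — Source phasor: V = 6.36∠45.0° V = 4.497 + j4.497 V.
Step 5 — Current: I = V / Z = 0.01428 - j0.008403 A = 0.01657∠-30.5° A.
Step 6 — Complex power: S = V·I* = 0.02644 + j0.102 VA.
Step 7 — Real power: P = Re(S) = 0.02644 W.
Step 8 — Reactive power: Q = Im(S) = 0.102 VAR.
Step 9 — Apparent power: |S| = 0.1054 VA.
Step 10 — Power factor: PF = P/|S| = 0.2509 (lagging).

(a) P = 0.02644 W  (b) Q = 0.102 VAR  (c) S = 0.1054 VA  (d) PF = 0.2509 (lagging)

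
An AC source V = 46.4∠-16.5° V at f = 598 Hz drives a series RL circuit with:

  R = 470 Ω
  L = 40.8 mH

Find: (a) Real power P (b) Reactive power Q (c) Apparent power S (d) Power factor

Step 1 — Angular frequency: ω = 2π·f = 2π·598 = 3757 rad/s.
Step 2 — Component impedances:
  R: Z = R = 470 Ω
  L: Z = jωL = j·3757·0.0408 = 0 + j153.3 Ω
Step 3 — Series combination: Z_total = R + L = 470 + j153.3 Ω = 494.4∠18.1° Ω.
Step 4 — Source phasor: V = 46.4∠-16.5° V = 44.49 - j13.18 V.
Step 5 — Current: I = V / Z = 0.07729 - j0.05325 A = 0.09386∠-34.6° A.
Step 6 — Complex power: S = V·I* = 4.14 + j1.35 VA.
Step 7 — Real power: P = Re(S) = 4.14 W.
Step 8 — Reactive power: Q = Im(S) = 1.35 VAR.
Step 9 — Apparent power: |S| = 4.355 VA.
Step 10 — Power factor: PF = P/|S| = 0.9507 (lagging).

(a) P = 4.14 W  (b) Q = 1.35 VAR  (c) S = 4.355 VA  (d) PF = 0.9507 (lagging)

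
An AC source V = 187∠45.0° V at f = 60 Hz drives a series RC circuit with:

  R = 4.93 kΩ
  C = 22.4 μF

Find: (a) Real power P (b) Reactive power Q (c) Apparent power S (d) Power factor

Step 1 — Angular frequency: ω = 2π·f = 2π·60 = 377 rad/s.
Step 2 — Component impedances:
  R: Z = R = 4930 Ω
  C: Z = 1/(jωC) = -j/(ω·C) = 0 - j118.4 Ω
Step 3 — Series combination: Z_total = R + C = 4930 - j118.4 Ω = 4931∠-1.4° Ω.
Step 4 — Source phasor: V = 187∠45.0° V = 132.2 + j132.2 V.
Step 5 — Current: I = V / Z = 0.02616 + j0.02745 A = 0.03792∠46.4° A.
Step 6 — Complex power: S = V·I* = 7.089 - j0.1703 VA.
Step 7 — Real power: P = Re(S) = 7.089 W.
Step 8 — Reactive power: Q = Im(S) = -0.1703 VAR.
Step 9 — Apparent power: |S| = 7.091 VA.
Step 10 — Power factor: PF = P/|S| = 0.9997 (leading).

(a) P = 7.089 W  (b) Q = -0.1703 VAR  (c) S = 7.091 VA  (d) PF = 0.9997 (leading)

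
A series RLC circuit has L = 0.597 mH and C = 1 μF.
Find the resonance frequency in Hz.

Step 1 — Resonance condition Im(Z)=0 gives ω₀ = 1/√(LC).
Step 2 — ω₀ = 1/√(0.000597·1e-06) = 4.093e+04 rad/s.
Step 3 — f₀ = ω₀/(2π) = 6514 Hz.

f₀ = 6514 Hz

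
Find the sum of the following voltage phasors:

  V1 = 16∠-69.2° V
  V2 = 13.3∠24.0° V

Step 1 — Convert each phasor to rectangular form:
  V1 = 16·(cos(-69.2°) + j·sin(-69.2°)) = 5.682 - j14.96 V
  V2 = 13.3·(cos(24.0°) + j·sin(24.0°)) = 12.15 + j5.41 V
Step 2 — Sum components: V_total = 17.83 - j9.548 V.
Step 3 — Convert to polar: |V_total| = 20.23 V, ∠V_total = -28.2°.

V_total = 20.23∠-28.2° V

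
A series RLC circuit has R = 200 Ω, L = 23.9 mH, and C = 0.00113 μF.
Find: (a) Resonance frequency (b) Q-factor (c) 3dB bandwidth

Step 1 — Resonance: ω₀ = 1/√(LC) = 1/√(0.0239·1.13e-09) = 1.924e+05 rad/s.
Step 2 — f₀ = ω₀/(2π) = 3.063e+04 Hz.
Step 3 — Series Q: Q = ω₀L/R = 1.924e+05·0.0239/200 = 22.99.
Step 4 — Bandwidth: Δω = ω₀/Q = 8368 rad/s; BW = Δω/(2π) = 1332 Hz.

(a) f₀ = 3.063e+04 Hz  (b) Q = 22.99  (c) BW = 1332 Hz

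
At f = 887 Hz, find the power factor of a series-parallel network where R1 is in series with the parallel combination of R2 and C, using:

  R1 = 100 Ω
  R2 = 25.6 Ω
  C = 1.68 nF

Step 1 — Angular frequency: ω = 2π·f = 2π·887 = 5573 rad/s.
Step 2 — Component impedances:
  R1: Z = R = 100 Ω
  R2: Z = R = 25.6 Ω
  C: Z = 1/(jωC) = -j/(ω·C) = 0 - j1.068e+05 Ω
Step 3 — Parallel branch: R2 || C = 1/(1/R2 + 1/C) = 25.6 - j0.006136 Ω.
Step 4 — Series with R1: Z_total = R1 + (R2 || C) = 125.6 - j0.006136 Ω = 125.6∠-0.0° Ω.
Step 5 — Power factor: PF = cos(φ) = Re(Z)/|Z| = 125.6/125.6 = 1.
Step 6 — Type: Im(Z) = -0.006136 ⇒ leading (phase φ = -0.0°).

PF = 1 (leading, φ = -0.0°)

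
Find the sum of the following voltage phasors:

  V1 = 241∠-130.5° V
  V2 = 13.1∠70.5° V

Step 1 — Convert each phasor to rectangular form:
  V1 = 241·(cos(-130.5°) + j·sin(-130.5°)) = -156.5 - j183.3 V
  V2 = 13.1·(cos(70.5°) + j·sin(70.5°)) = 4.373 + j12.35 V
Step 2 — Sum components: V_total = -152.1 - j170.9 V.
Step 3 — Convert to polar: |V_total| = 228.8 V, ∠V_total = -131.7°.

V_total = 228.8∠-131.7° V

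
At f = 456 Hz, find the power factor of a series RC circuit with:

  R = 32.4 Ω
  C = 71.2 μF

Step 1 — Angular frequency: ω = 2π·f = 2π·456 = 2865 rad/s.
Step 2 — Component impedances:
  R: Z = R = 32.4 Ω
  C: Z = 1/(jωC) = -j/(ω·C) = 0 - j4.902 Ω
Step 3 — Series combination: Z_total = R + C = 32.4 - j4.902 Ω = 32.77∠-8.6° Ω.
Step 4 — Power factor: PF = cos(φ) = Re(Z)/|Z| = 32.4/32.77 = 0.9887.
Step 5 — Type: Im(Z) = -4.902 ⇒ leading (phase φ = -8.6°).

PF = 0.9887 (leading, φ = -8.6°)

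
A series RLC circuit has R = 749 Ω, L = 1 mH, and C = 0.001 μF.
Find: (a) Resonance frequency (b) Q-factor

Step 1 — Resonance condition Im(Z)=0 gives ω₀ = 1/√(LC).
Step 2 — ω₀ = 1/√(0.001·1e-09) = 1e+06 rad/s.
Step 3 — f₀ = ω₀/(2π) = 1.592e+05 Hz.
Step 4 — Series Q: Q = ω₀L/R = 1e+06·0.001/749 = 1.335.

(a) f₀ = 1.592e+05 Hz  (b) Q = 1.335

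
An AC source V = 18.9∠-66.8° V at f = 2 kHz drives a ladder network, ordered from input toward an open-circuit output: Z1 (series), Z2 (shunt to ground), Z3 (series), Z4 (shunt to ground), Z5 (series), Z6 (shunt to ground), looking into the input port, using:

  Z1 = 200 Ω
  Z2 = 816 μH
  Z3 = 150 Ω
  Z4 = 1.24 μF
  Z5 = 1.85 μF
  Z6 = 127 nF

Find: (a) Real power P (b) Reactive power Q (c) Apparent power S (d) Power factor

Step 1 — Angular frequency: ω = 2π·f = 2π·2000 = 1.257e+04 rad/s.
Step 2 — Component impedances:
  Z1: Z = R = 200 Ω
  Z2: Z = jωL = j·1.257e+04·0.000816 = 0 + j10.25 Ω
  Z3: Z = R = 150 Ω
  Z4: Z = 1/(jωC) = -j/(ω·C) = 0 - j64.18 Ω
  Z5: Z = 1/(jωC) = -j/(ω·C) = 0 - j43.01 Ω
  Z6: Z = 1/(jωC) = -j/(ω·C) = 0 - j626.6 Ω
Step 3 — Ladder network (open output): work backward from the far end, alternating series and parallel combinations. Z_in = 200.6 + j10.46 Ω = 200.9∠3.0° Ω.
Step 4 — Source phasor: V = 18.9∠-66.8° V = 7.446 - j17.37 V.
Step 5 — Current: I = V / Z = 0.03251 - j0.08828 A = 0.09407∠-69.8° A.
Step 6 — Complex power: S = V·I* = 1.776 + j0.09256 VA.
Step 7 — Real power: P = Re(S) = 1.776 W.
Step 8 — Reactive power: Q = Im(S) = 0.09256 VAR.
Step 9 — Apparent power: |S| = 1.778 VA.
Step 10 — Power factor: PF = P/|S| = 0.9986 (lagging).

(a) P = 1.776 W  (b) Q = 0.09256 VAR  (c) S = 1.778 VA  (d) PF = 0.9986 (lagging)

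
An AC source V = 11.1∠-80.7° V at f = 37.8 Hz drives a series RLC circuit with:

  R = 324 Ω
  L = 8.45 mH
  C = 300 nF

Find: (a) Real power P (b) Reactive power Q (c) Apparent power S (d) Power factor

Step 1 — Angular frequency: ω = 2π·f = 2π·37.8 = 237.5 rad/s.
Step 2 — Component impedances:
  R: Z = R = 324 Ω
  L: Z = jωL = j·237.5·0.00845 = 0 + j2.007 Ω
  C: Z = 1/(jωC) = -j/(ω·C) = 0 - j1.403e+04 Ω
Step 3 — Series combination: Z_total = R + L + C = 324 - j1.403e+04 Ω = 1.404e+04∠-88.7° Ω.
Step 4 — Source phasor: V = 11.1∠-80.7° V = 1.794 - j10.95 V.
Step 5 — Current: I = V / Z = 0.0007831 + j0.0001097 A = 0.0007908∠8.0° A.
Step 6 — Complex power: S = V·I* = 0.0002026 - j0.008775 VA.
Step 7 — Real power: P = Re(S) = 0.0002026 W.
Step 8 — Reactive power: Q = Im(S) = -0.008775 VAR.
Step 9 — Apparent power: |S| = 0.008778 VA.
Step 10 — Power factor: PF = P/|S| = 0.02308 (leading).

(a) P = 0.0002026 W  (b) Q = -0.008775 VAR  (c) S = 0.008778 VA  (d) PF = 0.02308 (leading)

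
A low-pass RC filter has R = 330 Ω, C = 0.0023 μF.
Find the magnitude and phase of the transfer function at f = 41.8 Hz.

Step 1 — Angular frequency: ω = 2π·41.8 = 262.6 rad/s.
Step 2 — Transfer function: H(jω) = 1/(1 + jωRC).
Step 3 — Denominator: 1 + jωRC = 1 + j·262.6·330·2.3e-09 = 1 + j0.0001993.
Step 4 — H = 1 - j0.0001993.
Step 5 — Magnitude: |H| = 1 (-0.0 dB); phase: φ = -0.0°.

|H| = 1 (-0.0 dB), φ = -0.0°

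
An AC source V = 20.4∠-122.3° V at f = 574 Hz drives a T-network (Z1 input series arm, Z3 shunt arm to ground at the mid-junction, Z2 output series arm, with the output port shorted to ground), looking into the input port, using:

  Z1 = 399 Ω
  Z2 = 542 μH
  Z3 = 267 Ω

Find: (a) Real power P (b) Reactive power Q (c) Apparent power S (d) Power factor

Step 1 — Angular frequency: ω = 2π·f = 2π·574 = 3607 rad/s.
Step 2 — Component impedances:
  Z1: Z = R = 399 Ω
  Z2: Z = jωL = j·3607·0.000542 = 0 + j1.955 Ω
  Z3: Z = R = 267 Ω
Step 3 — With the output port shorted to ground, the output series arm Z2 runs from the junction to ground; the shunt arm Z3 also runs from the junction to ground. They appear in parallel: Z3 || Z2 = 0.01431 + j1.955 Ω.
Step 4 — Series with input arm Z1: Z_in = Z1 + (Z3 || Z2) = 399 + j1.955 Ω = 399∠0.3° Ω.
Step 5 — Source phasor: V = 20.4∠-122.3° V = -10.9 - j17.24 V.
Step 6 — Current: I = V / Z = -0.02753 - j0.04308 A = 0.05113∠-122.6° A.
Step 7 — Complex power: S = V·I* = 1.043 + j0.005109 VA.
Step 8 — Real power: P = Re(S) = 1.043 W.
Step 9 — Reactive power: Q = Im(S) = 0.005109 VAR.
Step 10 — Apparent power: |S| = 1.043 VA.
Step 11 — Power factor: PF = P/|S| = 1 (lagging).

(a) P = 1.043 W  (b) Q = 0.005109 VAR  (c) S = 1.043 VA  (d) PF = 1 (lagging)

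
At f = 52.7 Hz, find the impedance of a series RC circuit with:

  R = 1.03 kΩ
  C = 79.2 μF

Step 1 — Angular frequency: ω = 2π·f = 2π·52.7 = 331.1 rad/s.
Step 2 — Component impedances:
  R: Z = R = 1030 Ω
  C: Z = 1/(jωC) = -j/(ω·C) = 0 - j38.13 Ω
Step 3 — Series combination: Z_total = R + C = 1030 - j38.13 Ω = 1031∠-2.1° Ω.

Z = 1030 - j38.13 Ω = 1031∠-2.1° Ω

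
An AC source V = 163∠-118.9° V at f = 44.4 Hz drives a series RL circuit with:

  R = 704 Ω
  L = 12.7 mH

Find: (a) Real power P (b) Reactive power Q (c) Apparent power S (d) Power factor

Step 1 — Angular frequency: ω = 2π·f = 2π·44.4 = 279 rad/s.
Step 2 — Component impedances:
  R: Z = R = 704 Ω
  L: Z = jωL = j·279·0.0127 = 0 + j3.543 Ω
Step 3 — Series combination: Z_total = R + L = 704 + j3.543 Ω = 704∠0.3° Ω.
Step 4 — Source phasor: V = 163∠-118.9° V = -78.78 - j142.7 V.
Step 5 — Current: I = V / Z = -0.1129 - j0.2021 A = 0.2315∠-119.2° A.
Step 6 — Complex power: S = V·I* = 37.74 + j0.1899 VA.
Step 7 — Real power: P = Re(S) = 37.74 W.
Step 8 — Reactive power: Q = Im(S) = 0.1899 VAR.
Step 9 — Apparent power: |S| = 37.74 VA.
Step 10 — Power factor: PF = P/|S| = 1 (lagging).

(a) P = 37.74 W  (b) Q = 0.1899 VAR  (c) S = 37.74 VA  (d) PF = 1 (lagging)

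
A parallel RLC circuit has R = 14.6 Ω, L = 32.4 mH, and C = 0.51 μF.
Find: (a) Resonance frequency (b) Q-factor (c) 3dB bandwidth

Step 1 — Resonance: ω₀ = 1/√(LC) = 1/√(0.0324·5.1e-07) = 7779 rad/s.
Step 2 — f₀ = ω₀/(2π) = 1238 Hz.
Step 3 — Parallel Q: Q = R/(ω₀L) = 14.6/(7779·0.0324) = 0.05792.
Step 4 — Bandwidth: Δω = ω₀/Q = 1.343e+05 rad/s; BW = Δω/(2π) = 2.137e+04 Hz.

(a) f₀ = 1238 Hz  (b) Q = 0.05792  (c) BW = 2.137e+04 Hz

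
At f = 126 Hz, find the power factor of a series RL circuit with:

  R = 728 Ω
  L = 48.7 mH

Step 1 — Angular frequency: ω = 2π·f = 2π·126 = 791.7 rad/s.
Step 2 — Component impedances:
  R: Z = R = 728 Ω
  L: Z = jωL = j·791.7·0.0487 = 0 + j38.55 Ω
Step 3 — Series combination: Z_total = R + L = 728 + j38.55 Ω = 729∠3.0° Ω.
Step 4 — Power factor: PF = cos(φ) = Re(Z)/|Z| = 728/729 = 0.9986.
Step 5 — Type: Im(Z) = 38.55 ⇒ lagging (phase φ = 3.0°).

PF = 0.9986 (lagging, φ = 3.0°)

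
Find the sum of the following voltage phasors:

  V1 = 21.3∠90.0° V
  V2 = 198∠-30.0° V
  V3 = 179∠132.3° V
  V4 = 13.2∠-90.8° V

Step 1 — Convert each phasor to rectangular form:
  V1 = 21.3·(cos(90.0°) + j·sin(90.0°)) = 0 + j21.3 V
  V2 = 198·(cos(-30.0°) + j·sin(-30.0°)) = 171.5 - j99 V
  V3 = 179·(cos(132.3°) + j·sin(132.3°)) = -120.5 + j132.4 V
  V4 = 13.2·(cos(-90.8°) + j·sin(-90.8°)) = -0.1843 - j13.2 V
Step 2 — Sum components: V_total = 50.82 + j41.5 V.
Step 3 — Convert to polar: |V_total| = 65.61 V, ∠V_total = 39.2°.

V_total = 65.61∠39.2° V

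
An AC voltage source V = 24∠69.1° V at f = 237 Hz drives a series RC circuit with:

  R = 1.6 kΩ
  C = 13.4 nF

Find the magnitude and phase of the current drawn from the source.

Step 1 — Angular frequency: ω = 2π·f = 2π·237 = 1489 rad/s.
Step 2 — Component impedances:
  R: Z = R = 1600 Ω
  C: Z = 1/(jωC) = -j/(ω·C) = 0 - j5.011e+04 Ω
Step 3 — Series combination: Z_total = R + C = 1600 - j5.011e+04 Ω = 5.014e+04∠-88.2° Ω.
Step 4 — Source phasor: V = 24∠69.1° V = 8.562 + j22.42 V.
Step 5 — Ohm's law: I = V / Z_total = (8.562 + j22.42) / (1600 - j5.011e+04) = -0.0004415 + j0.0001849 A.
Step 6 — Convert to polar: |I| = 0.0004787 A, ∠I = 157.3°.

I = 0.0004787∠157.3° A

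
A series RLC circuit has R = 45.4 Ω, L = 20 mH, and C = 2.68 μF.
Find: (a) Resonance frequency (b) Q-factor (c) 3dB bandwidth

Step 1 — Resonance: ω₀ = 1/√(LC) = 1/√(0.02·2.68e-06) = 4319 rad/s.
Step 2 — f₀ = ω₀/(2π) = 687.4 Hz.
Step 3 — Series Q: Q = ω₀L/R = 4319·0.02/45.4 = 1.903.
Step 4 — Bandwidth: Δω = ω₀/Q = 2270 rad/s; BW = Δω/(2π) = 361.3 Hz.

(a) f₀ = 687.4 Hz  (b) Q = 1.903  (c) BW = 361.3 Hz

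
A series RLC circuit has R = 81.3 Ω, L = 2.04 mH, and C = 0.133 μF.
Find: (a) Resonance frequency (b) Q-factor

Step 1 — Resonance condition Im(Z)=0 gives ω₀ = 1/√(LC).
Step 2 — ω₀ = 1/√(0.00204·1.33e-07) = 6.071e+04 rad/s.
Step 3 — f₀ = ω₀/(2π) = 9662 Hz.
Step 4 — Series Q: Q = ω₀L/R = 6.071e+04·0.00204/81.3 = 1.523.

(a) f₀ = 9662 Hz  (b) Q = 1.523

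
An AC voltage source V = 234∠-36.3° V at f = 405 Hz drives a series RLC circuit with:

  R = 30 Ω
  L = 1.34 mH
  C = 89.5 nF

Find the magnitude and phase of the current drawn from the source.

Step 1 — Angular frequency: ω = 2π·f = 2π·405 = 2545 rad/s.
Step 2 — Component impedances:
  R: Z = R = 30 Ω
  L: Z = jωL = j·2545·0.00134 = 0 + j3.41 Ω
  C: Z = 1/(jωC) = -j/(ω·C) = 0 - j4391 Ω
Step 3 — Series combination: Z_total = R + L + C = 30 - j4387 Ω = 4387∠-89.6° Ω.
Step 4 — Source phasor: V = 234∠-36.3° V = 188.6 - j138.5 V.
Step 5 — Ohm's law: I = V / Z_total = (188.6 - j138.5) / (30 - j4387) = 0.03187 + j0.04277 A.
Step 6 — Convert to polar: |I| = 0.05333 A, ∠I = 53.3°.

I = 0.05333∠53.3° A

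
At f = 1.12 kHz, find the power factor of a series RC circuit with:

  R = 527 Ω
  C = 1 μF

Step 1 — Angular frequency: ω = 2π·f = 2π·1120 = 7037 rad/s.
Step 2 — Component impedances:
  R: Z = R = 527 Ω
  C: Z = 1/(jωC) = -j/(ω·C) = 0 - j142.1 Ω
Step 3 — Series combination: Z_total = R + C = 527 - j142.1 Ω = 545.8∠-15.1° Ω.
Step 4 — Power factor: PF = cos(φ) = Re(Z)/|Z| = 527/545.82 = 0.9655.
Step 5 — Type: Im(Z) = -142.1 ⇒ leading (phase φ = -15.1°).

PF = 0.9655 (leading, φ = -15.1°)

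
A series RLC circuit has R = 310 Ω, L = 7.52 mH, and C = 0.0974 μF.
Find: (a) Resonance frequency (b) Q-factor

Step 1 — Resonance condition Im(Z)=0 gives ω₀ = 1/√(LC).
Step 2 — ω₀ = 1/√(0.00752·9.74e-08) = 3.695e+04 rad/s.
Step 3 — f₀ = ω₀/(2π) = 5881 Hz.
Step 4 — Series Q: Q = ω₀L/R = 3.695e+04·0.00752/310 = 0.8963.

(a) f₀ = 5881 Hz  (b) Q = 0.8963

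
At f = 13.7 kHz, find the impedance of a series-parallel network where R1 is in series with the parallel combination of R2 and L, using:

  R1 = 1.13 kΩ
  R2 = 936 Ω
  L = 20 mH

Step 1 — Angular frequency: ω = 2π·f = 2π·1.37e+04 = 8.608e+04 rad/s.
Step 2 — Component impedances:
  R1: Z = R = 1130 Ω
  R2: Z = R = 936 Ω
  L: Z = jωL = j·8.608e+04·0.02 = 0 + j1722 Ω
Step 3 — Parallel branch: R2 || L = 1/(1/R2 + 1/L) = 722.5 + j392.8 Ω.
Step 4 — Series with R1: Z_total = R1 + (R2 || L) = 1852 + j392.8 Ω = 1894∠12.0° Ω.

Z = 1852 + j392.8 Ω = 1894∠12.0° Ω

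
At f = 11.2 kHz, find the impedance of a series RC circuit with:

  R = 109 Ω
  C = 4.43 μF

Step 1 — Angular frequency: ω = 2π·f = 2π·1.12e+04 = 7.037e+04 rad/s.
Step 2 — Component impedances:
  R: Z = R = 109 Ω
  C: Z = 1/(jωC) = -j/(ω·C) = 0 - j3.208 Ω
Step 3 — Series combination: Z_total = R + C = 109 - j3.208 Ω = 109∠-1.7° Ω.

Z = 109 - j3.208 Ω = 109∠-1.7° Ω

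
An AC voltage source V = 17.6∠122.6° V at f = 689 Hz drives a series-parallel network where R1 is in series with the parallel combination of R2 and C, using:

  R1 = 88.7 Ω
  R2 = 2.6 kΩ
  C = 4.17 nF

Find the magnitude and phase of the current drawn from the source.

Step 1 — Angular frequency: ω = 2π·f = 2π·689 = 4329 rad/s.
Step 2 — Component impedances:
  R1: Z = R = 88.7 Ω
  R2: Z = R = 2600 Ω
  C: Z = 1/(jωC) = -j/(ω·C) = 0 - j5.539e+04 Ω
Step 3 — Parallel branch: R2 || C = 1/(1/R2 + 1/C) = 2594 - j121.8 Ω.
Step 4 — Series with R1: Z_total = R1 + (R2 || C) = 2683 - j121.8 Ω = 2686∠-2.6° Ω.
Step 5 — Source phasor: V = 17.6∠122.6° V = -9.482 + j14.83 V.
Step 6 — Ohm's law: I = V / Z_total = (-9.482 + j14.83) / (2683 - j121.8) = -0.003777 + j0.005355 A.
Step 7 — Convert to polar: |I| = 0.006553 A, ∠I = 125.2°.

I = 0.006553∠125.2° A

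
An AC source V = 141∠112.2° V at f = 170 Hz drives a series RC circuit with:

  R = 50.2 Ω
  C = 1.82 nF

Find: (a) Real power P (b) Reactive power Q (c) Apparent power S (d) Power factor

Step 1 — Angular frequency: ω = 2π·f = 2π·170 = 1068 rad/s.
Step 2 — Component impedances:
  R: Z = R = 50.2 Ω
  C: Z = 1/(jωC) = -j/(ω·C) = 0 - j5.144e+05 Ω
Step 3 — Series combination: Z_total = R + C = 50.2 - j5.144e+05 Ω = 5.144e+05∠-90.0° Ω.
Step 4 — Source phasor: V = 141∠112.2° V = -53.28 + j130.5 V.
Step 5 — Current: I = V / Z = -0.0002538 - j0.0001035 A = 0.0002741∠-157.8° A.
Step 6 — Complex power: S = V·I* = 3.772e-06 - j0.03865 VA.
Step 7 — Real power: P = Re(S) = 3.772e-06 W.
Step 8 — Reactive power: Q = Im(S) = -0.03865 VAR.
Step 9 — Apparent power: |S| = 0.03865 VA.
Step 10 — Power factor: PF = P/|S| = 9.759e-05 (leading).

(a) P = 3.772e-06 W  (b) Q = -0.03865 VAR  (c) S = 0.03865 VA  (d) PF = 9.759e-05 (leading)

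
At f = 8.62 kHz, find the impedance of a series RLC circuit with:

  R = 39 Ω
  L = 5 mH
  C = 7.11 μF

Step 1 — Angular frequency: ω = 2π·f = 2π·8620 = 5.416e+04 rad/s.
Step 2 — Component impedances:
  R: Z = R = 39 Ω
  L: Z = jωL = j·5.416e+04·0.005 = 0 + j270.8 Ω
  C: Z = 1/(jωC) = -j/(ω·C) = 0 - j2.597 Ω
Step 3 — Series combination: Z_total = R + L + C = 39 + j268.2 Ω = 271∠81.7° Ω.

Z = 39 + j268.2 Ω = 271∠81.7° Ω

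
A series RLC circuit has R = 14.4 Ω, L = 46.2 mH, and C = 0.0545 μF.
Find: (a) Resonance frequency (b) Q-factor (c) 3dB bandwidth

Step 1 — Resonance: ω₀ = 1/√(LC) = 1/√(0.0462·5.45e-08) = 1.993e+04 rad/s.
Step 2 — f₀ = ω₀/(2π) = 3172 Hz.
Step 3 — Series Q: Q = ω₀L/R = 1.993e+04·0.0462/14.4 = 63.94.
Step 4 — Bandwidth: Δω = ω₀/Q = 311.7 rad/s; BW = Δω/(2π) = 49.61 Hz.

(a) f₀ = 3172 Hz  (b) Q = 63.94  (c) BW = 49.61 Hz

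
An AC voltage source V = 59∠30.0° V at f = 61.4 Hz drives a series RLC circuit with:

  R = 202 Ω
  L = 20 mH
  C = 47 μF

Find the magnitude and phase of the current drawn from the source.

Step 1 — Angular frequency: ω = 2π·f = 2π·61.4 = 385.8 rad/s.
Step 2 — Component impedances:
  R: Z = R = 202 Ω
  L: Z = jωL = j·385.8·0.02 = 0 + j7.716 Ω
  C: Z = 1/(jωC) = -j/(ω·C) = 0 - j55.15 Ω
Step 3 — Series combination: Z_total = R + L + C = 202 - j47.44 Ω = 207.5∠-13.2° Ω.
Step 4 — Source phasor: V = 59∠30.0° V = 51.1 + j29.5 V.
Step 5 — Ohm's law: I = V / Z_total = (51.1 + j29.5) / (202 - j47.44) = 0.2072 + j0.1947 A.
Step 6 — Convert to polar: |I| = 0.2843 A, ∠I = 43.2°.

I = 0.2843∠43.2° A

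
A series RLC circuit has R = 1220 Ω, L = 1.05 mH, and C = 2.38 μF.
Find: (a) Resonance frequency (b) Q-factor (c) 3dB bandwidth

Step 1 — Resonance condition Im(Z)=0 gives ω₀ = 1/√(LC).
Step 2 — ω₀ = 1/√(0.00105·2.38e-06) = 2e+04 rad/s.
Step 3 — f₀ = ω₀/(2π) = 3184 Hz.
Step 4 — Series Q: Q = ω₀L/R = 2e+04·0.00105/1220 = 0.01722.
Step 5 — 3dB bandwidth: Δω = ω₀/Q = 1.162e+06 rad/s; BW = Δω/(2π) = 1.849e+05 Hz.

(a) f₀ = 3184 Hz  (b) Q = 0.01722  (c) BW = 1.849e+05 Hz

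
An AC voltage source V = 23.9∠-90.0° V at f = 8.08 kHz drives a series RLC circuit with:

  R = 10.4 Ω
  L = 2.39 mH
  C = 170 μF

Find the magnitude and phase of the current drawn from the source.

Step 1 — Angular frequency: ω = 2π·f = 2π·8080 = 5.077e+04 rad/s.
Step 2 — Component impedances:
  R: Z = R = 10.4 Ω
  L: Z = jωL = j·5.077e+04·0.00239 = 0 + j121.3 Ω
  C: Z = 1/(jωC) = -j/(ω·C) = 0 - j0.1159 Ω
Step 3 — Series combination: Z_total = R + L + C = 10.4 + j121.2 Ω = 121.7∠85.1° Ω.
Step 4 — Source phasor: V = 23.9∠-90.0° V = 0 - j23.9 V.
Step 5 — Ohm's law: I = V / Z_total = (0 - j23.9) / (10.4 + j121.2) = -0.1957 - j0.01679 A.
Step 6 — Convert to polar: |I| = 0.1964 A, ∠I = -175.1°.

I = 0.1964∠-175.1° A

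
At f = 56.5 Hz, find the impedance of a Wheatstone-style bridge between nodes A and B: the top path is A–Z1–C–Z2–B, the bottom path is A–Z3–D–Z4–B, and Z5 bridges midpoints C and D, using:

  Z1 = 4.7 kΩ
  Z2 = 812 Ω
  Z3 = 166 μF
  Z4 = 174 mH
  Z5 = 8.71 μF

Step 1 — Angular frequency: ω = 2π·f = 2π·56.5 = 355 rad/s.
Step 2 — Component impedances:
  Z1: Z = R = 4700 Ω
  Z2: Z = R = 812 Ω
  Z3: Z = 1/(jωC) = -j/(ω·C) = 0 - j16.97 Ω
  Z4: Z = jωL = j·355·0.174 = 0 + j61.77 Ω
  Z5: Z = 1/(jωC) = -j/(ω·C) = 0 - j323.4 Ω
Step 3 — Bridge requires nodal analysis (the Z5 bridge couples midpoints C and D, so the two paths cannot be reduced to a simple series/parallel combination). Setting node B to ground and injecting 1 A at node A, the 3-node admittance system at A, C, D solves to V_A = Z_AB = 4.168 + j46.26 Ω = 46.44∠84.9° Ω.

Z = 4.168 + j46.26 Ω = 46.44∠84.9° Ω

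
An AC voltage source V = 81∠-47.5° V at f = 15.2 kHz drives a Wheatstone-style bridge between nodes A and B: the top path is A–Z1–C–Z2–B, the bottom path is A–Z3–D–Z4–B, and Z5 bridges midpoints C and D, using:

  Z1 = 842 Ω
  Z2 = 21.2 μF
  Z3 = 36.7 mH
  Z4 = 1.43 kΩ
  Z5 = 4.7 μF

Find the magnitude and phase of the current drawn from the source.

Step 1 — Angular frequency: ω = 2π·f = 2π·1.52e+04 = 9.55e+04 rad/s.
Step 2 — Component impedances:
  Z1: Z = R = 842 Ω
  Z2: Z = 1/(jωC) = -j/(ω·C) = 0 - j0.4939 Ω
  Z3: Z = jωL = j·9.55e+04·0.0367 = 0 + j3505 Ω
  Z4: Z = R = 1430 Ω
  Z5: Z = 1/(jωC) = -j/(ω·C) = 0 - j2.228 Ω
Step 3 — Bridge requires nodal analysis (the Z5 bridge couples midpoints C and D, so the two paths cannot be reduced to a simple series/parallel combination). Setting node B to ground and injecting 1 A at node A, the 3-node admittance system at A, C, D solves to V_A = Z_AB = 796 + j190.8 Ω = 818.6∠13.5° Ω.
Step 4 — Source phasor: V = 81∠-47.5° V = 54.72 - j59.72 V.
Step 5 — Ohm's law: I = V / Z_total = (54.72 - j59.72) / (796 + j190.8) = 0.048 - j0.08653 A.
Step 6 — Convert to polar: |I| = 0.09895 A, ∠I = -61.0°.

I = 0.09895∠-61.0° A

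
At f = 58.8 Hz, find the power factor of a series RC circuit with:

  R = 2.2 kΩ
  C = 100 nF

Step 1 — Angular frequency: ω = 2π·f = 2π·58.8 = 369.5 rad/s.
Step 2 — Component impedances:
  R: Z = R = 2200 Ω
  C: Z = 1/(jωC) = -j/(ω·C) = 0 - j2.707e+04 Ω
Step 3 — Series combination: Z_total = R + C = 2200 - j2.707e+04 Ω = 2.716e+04∠-85.4° Ω.
Step 4 — Power factor: PF = cos(φ) = Re(Z)/|Z| = 2200/27156 = 0.08101.
Step 5 — Type: Im(Z) = -2.707e+04 ⇒ leading (phase φ = -85.4°).

PF = 0.08101 (leading, φ = -85.4°)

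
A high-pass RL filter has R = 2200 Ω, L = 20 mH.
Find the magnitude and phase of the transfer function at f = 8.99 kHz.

Step 1 — Angular frequency: ω = 2π·8990 = 5.649e+04 rad/s.
Step 2 — Transfer function: H(jω) = jωL/(R + jωL).
Step 3 — Numerator jωL = j·1130; denominator R + jωL = 2200 + j1130.
Step 4 — H = 0.2087 + j0.4064.
Step 5 — Magnitude: |H| = 0.4568 (-6.8 dB); phase: φ = 62.8°.

|H| = 0.4568 (-6.8 dB), φ = 62.8°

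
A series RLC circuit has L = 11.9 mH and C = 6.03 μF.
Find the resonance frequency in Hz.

Step 1 — Resonance condition Im(Z)=0 gives ω₀ = 1/√(LC).
Step 2 — ω₀ = 1/√(0.0119·6.03e-06) = 3733 rad/s.
Step 3 — f₀ = ω₀/(2π) = 594.1 Hz.

f₀ = 594.1 Hz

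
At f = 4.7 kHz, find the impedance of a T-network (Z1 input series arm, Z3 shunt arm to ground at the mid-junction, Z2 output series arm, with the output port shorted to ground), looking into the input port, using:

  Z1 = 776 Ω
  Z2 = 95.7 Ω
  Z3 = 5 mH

Step 1 — Angular frequency: ω = 2π·f = 2π·4700 = 2.953e+04 rad/s.
Step 2 — Component impedances:
  Z1: Z = R = 776 Ω
  Z2: Z = R = 95.7 Ω
  Z3: Z = jωL = j·2.953e+04·0.005 = 0 + j147.7 Ω
Step 3 — With the output port shorted to ground, the output series arm Z2 runs from the junction to ground; the shunt arm Z3 also runs from the junction to ground. They appear in parallel: Z3 || Z2 = 67.39 + j43.68 Ω.
Step 4 — Series with input arm Z1: Z_in = Z1 + (Z3 || Z2) = 843.4 + j43.68 Ω = 844.5∠3.0° Ω.

Z = 843.4 + j43.68 Ω = 844.5∠3.0° Ω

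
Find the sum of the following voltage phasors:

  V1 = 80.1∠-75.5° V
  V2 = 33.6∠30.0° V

Step 1 — Convert each phasor to rectangular form:
  V1 = 80.1·(cos(-75.5°) + j·sin(-75.5°)) = 20.06 - j77.55 V
  V2 = 33.6·(cos(30.0°) + j·sin(30.0°)) = 29.1 + j16.8 V
Step 2 — Sum components: V_total = 49.15 - j60.75 V.
Step 3 — Convert to polar: |V_total| = 78.14 V, ∠V_total = -51.0°.

V_total = 78.14∠-51.0° V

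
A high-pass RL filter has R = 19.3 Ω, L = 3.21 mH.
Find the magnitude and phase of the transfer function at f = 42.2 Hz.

Step 1 — Angular frequency: ω = 2π·42.2 = 265.2 rad/s.
Step 2 — Transfer function: H(jω) = jωL/(R + jωL).
Step 3 — Numerator jωL = j·0.8511; denominator R + jωL = 19.3 + j0.8511.
Step 4 — H = 0.001941 + j0.04401.
Step 5 — Magnitude: |H| = 0.04406 (-27.1 dB); phase: φ = 87.5°.

|H| = 0.04406 (-27.1 dB), φ = 87.5°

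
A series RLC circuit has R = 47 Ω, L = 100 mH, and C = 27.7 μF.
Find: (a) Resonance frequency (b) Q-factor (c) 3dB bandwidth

Step 1 — Resonance condition Im(Z)=0 gives ω₀ = 1/√(LC).
Step 2 — ω₀ = 1/√(0.1·2.77e-05) = 600.8 rad/s.
Step 3 — f₀ = ω₀/(2π) = 95.63 Hz.
Step 4 — Series Q: Q = ω₀L/R = 600.8·0.1/47 = 1.278.
Step 5 — 3dB bandwidth: Δω = ω₀/Q = 470 rad/s; BW = Δω/(2π) = 74.8 Hz.

(a) f₀ = 95.63 Hz  (b) Q = 1.278  (c) BW = 74.8 Hz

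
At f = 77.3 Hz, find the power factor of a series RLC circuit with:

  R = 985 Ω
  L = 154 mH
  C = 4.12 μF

Step 1 — Angular frequency: ω = 2π·f = 2π·77.3 = 485.7 rad/s.
Step 2 — Component impedances:
  R: Z = R = 985 Ω
  L: Z = jωL = j·485.7·0.154 = 0 + j74.8 Ω
  C: Z = 1/(jωC) = -j/(ω·C) = 0 - j499.7 Ω
Step 3 — Series combination: Z_total = R + L + C = 985 - j424.9 Ω = 1073∠-23.3° Ω.
Step 4 — Power factor: PF = cos(φ) = Re(Z)/|Z| = 985/1072.8 = 0.9182.
Step 5 — Type: Im(Z) = -424.9 ⇒ leading (phase φ = -23.3°).

PF = 0.9182 (leading, φ = -23.3°)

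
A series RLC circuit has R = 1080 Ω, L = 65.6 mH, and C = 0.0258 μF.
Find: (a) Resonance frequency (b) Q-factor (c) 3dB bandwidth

Step 1 — Resonance: ω₀ = 1/√(LC) = 1/√(0.0656·2.58e-08) = 2.431e+04 rad/s.
Step 2 — f₀ = ω₀/(2π) = 3869 Hz.
Step 3 — Series Q: Q = ω₀L/R = 2.431e+04·0.0656/1080 = 1.476.
Step 4 — Bandwidth: Δω = ω₀/Q = 1.646e+04 rad/s; BW = Δω/(2π) = 2620 Hz.

(a) f₀ = 3869 Hz  (b) Q = 1.476  (c) BW = 2620 Hz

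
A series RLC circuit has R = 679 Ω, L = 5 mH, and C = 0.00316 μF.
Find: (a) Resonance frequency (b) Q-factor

Step 1 — Resonance condition Im(Z)=0 gives ω₀ = 1/√(LC).
Step 2 — ω₀ = 1/√(0.005·3.16e-09) = 2.516e+05 rad/s.
Step 3 — f₀ = ω₀/(2π) = 4.004e+04 Hz.
Step 4 — Series Q: Q = ω₀L/R = 2.516e+05·0.005/679 = 1.853.

(a) f₀ = 4.004e+04 Hz  (b) Q = 1.853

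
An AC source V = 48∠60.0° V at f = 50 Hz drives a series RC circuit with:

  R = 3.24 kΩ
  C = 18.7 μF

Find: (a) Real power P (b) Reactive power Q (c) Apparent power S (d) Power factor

Step 1 — Angular frequency: ω = 2π·f = 2π·50 = 314.2 rad/s.
Step 2 — Component impedances:
  R: Z = R = 3240 Ω
  C: Z = 1/(jωC) = -j/(ω·C) = 0 - j170.2 Ω
Step 3 — Series combination: Z_total = R + C = 3240 - j170.2 Ω = 3244∠-3.0° Ω.
Step 4 — Source phasor: V = 48∠60.0° V = 24 + j41.57 V.
Step 5 — Current: I = V / Z = 0.006715 + j0.01318 A = 0.01479∠63.0° A.
Step 6 — Complex power: S = V·I* = 0.7092 - j0.03726 VA.
Step 7 — Real power: P = Re(S) = 0.7092 W.
Step 8 — Reactive power: Q = Im(S) = -0.03726 VAR.
Step 9 — Apparent power: |S| = 0.7101 VA.
Step 10 — Power factor: PF = P/|S| = 0.9986 (leading).

(a) P = 0.7092 W  (b) Q = -0.03726 VAR  (c) S = 0.7101 VA  (d) PF = 0.9986 (leading)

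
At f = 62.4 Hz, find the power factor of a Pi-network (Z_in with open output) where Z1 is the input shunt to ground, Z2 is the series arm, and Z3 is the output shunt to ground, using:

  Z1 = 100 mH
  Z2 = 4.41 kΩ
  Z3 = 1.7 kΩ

Step 1 — Angular frequency: ω = 2π·f = 2π·62.4 = 392.1 rad/s.
Step 2 — Component impedances:
  Z1: Z = jωL = j·392.1·0.1 = 0 + j39.21 Ω
  Z2: Z = R = 4410 Ω
  Z3: Z = R = 1700 Ω
Step 3 — With open output, the series arm Z2 and the output shunt Z3 appear in series to ground: Z2 + Z3 = 6110 Ω.
Step 4 — Parallel with input shunt Z1: Z_in = Z1 || (Z2 + Z3) = 0.2516 + j39.21 Ω = 39.21∠89.6° Ω.
Step 5 — Power factor: PF = cos(φ) = Re(Z)/|Z| = 0.2516/39.21 = 0.006417.
Step 6 — Type: Im(Z) = 39.21 ⇒ lagging (phase φ = 89.6°).

PF = 0.006417 (lagging, φ = 89.6°)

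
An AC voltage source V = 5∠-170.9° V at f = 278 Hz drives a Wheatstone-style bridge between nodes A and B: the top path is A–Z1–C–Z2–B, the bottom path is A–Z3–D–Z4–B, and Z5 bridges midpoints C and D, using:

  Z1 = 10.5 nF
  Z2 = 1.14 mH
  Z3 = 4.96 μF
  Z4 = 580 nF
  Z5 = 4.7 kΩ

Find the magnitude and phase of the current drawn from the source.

Step 1 — Angular frequency: ω = 2π·f = 2π·278 = 1747 rad/s.
Step 2 — Component impedances:
  Z1: Z = 1/(jωC) = -j/(ω·C) = 0 - j5.452e+04 Ω
  Z2: Z = jωL = j·1747·0.00114 = 0 + j1.991 Ω
  Z3: Z = 1/(jωC) = -j/(ω·C) = 0 - j115.4 Ω
  Z4: Z = 1/(jωC) = -j/(ω·C) = 0 - j987.1 Ω
  Z5: Z = R = 4700 Ω
Step 3 — Bridge requires nodal analysis (the Z5 bridge couples midpoints C and D, so the two paths cannot be reduced to a simple series/parallel combination). Setting node B to ground and injecting 1 A at node A, the 3-node admittance system at A, C, D solves to V_A = Z_AB = 191.1 - j1041 Ω = 1059∠-79.6° Ω.
Step 4 — Source phasor: V = 5∠-170.9° V = -4.937 - j0.7908 V.
Step 5 — Ohm's law: I = V / Z_total = (-4.937 - j0.7908) / (191.1 - j1041) = -0.000107 - j0.004722 A.
Step 6 — Convert to polar: |I| = 0.004723 A, ∠I = -91.3°.

I = 0.004723∠-91.3° A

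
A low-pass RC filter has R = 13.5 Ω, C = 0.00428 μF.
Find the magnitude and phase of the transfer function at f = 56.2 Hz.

Step 1 — Angular frequency: ω = 2π·56.2 = 353.1 rad/s.
Step 2 — Transfer function: H(jω) = 1/(1 + jωRC).
Step 3 — Denominator: 1 + jωRC = 1 + j·353.1·13.5·4.28e-09 = 1 + j2.04e-05.
Step 4 — H = 1 - j2.04e-05.
Step 5 — Magnitude: |H| = 1 (-0.0 dB); phase: φ = -0.0°.

|H| = 1 (-0.0 dB), φ = -0.0°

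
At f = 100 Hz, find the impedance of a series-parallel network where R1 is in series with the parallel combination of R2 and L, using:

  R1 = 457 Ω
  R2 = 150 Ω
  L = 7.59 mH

Step 1 — Angular frequency: ω = 2π·f = 2π·100 = 628.3 rad/s.
Step 2 — Component impedances:
  R1: Z = R = 457 Ω
  R2: Z = R = 150 Ω
  L: Z = jωL = j·628.3·0.00759 = 0 + j4.769 Ω
Step 3 — Parallel branch: R2 || L = 1/(1/R2 + 1/L) = 0.1515 + j4.764 Ω.
Step 4 — Series with R1: Z_total = R1 + (R2 || L) = 457.2 + j4.764 Ω = 457.2∠0.6° Ω.

Z = 457.2 + j4.764 Ω = 457.2∠0.6° Ω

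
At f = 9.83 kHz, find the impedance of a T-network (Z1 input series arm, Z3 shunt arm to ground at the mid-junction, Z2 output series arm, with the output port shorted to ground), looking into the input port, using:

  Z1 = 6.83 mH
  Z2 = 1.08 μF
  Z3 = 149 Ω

Step 1 — Angular frequency: ω = 2π·f = 2π·9830 = 6.176e+04 rad/s.
Step 2 — Component impedances:
  Z1: Z = jωL = j·6.176e+04·0.00683 = 0 + j421.8 Ω
  Z2: Z = 1/(jωC) = -j/(ω·C) = 0 - j14.99 Ω
  Z3: Z = R = 149 Ω
Step 3 — With the output port shorted to ground, the output series arm Z2 runs from the junction to ground; the shunt arm Z3 also runs from the junction to ground. They appear in parallel: Z3 || Z2 = 1.493 - j14.84 Ω.
Step 4 — Series with input arm Z1: Z_in = Z1 + (Z3 || Z2) = 1.493 + j407 Ω = 407∠89.8° Ω.

Z = 1.493 + j407 Ω = 407∠89.8° Ω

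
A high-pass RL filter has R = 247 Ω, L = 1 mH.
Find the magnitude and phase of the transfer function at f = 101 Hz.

Step 1 — Angular frequency: ω = 2π·101 = 634.6 rad/s.
Step 2 — Transfer function: H(jω) = jωL/(R + jωL).
Step 3 — Numerator jωL = j·0.6346; denominator R + jωL = 247 + j0.6346.
Step 4 — H = 6.601e-06 + j0.002569.
Step 5 — Magnitude: |H| = 0.002569 (-51.8 dB); phase: φ = 89.9°.

|H| = 0.002569 (-51.8 dB), φ = 89.9°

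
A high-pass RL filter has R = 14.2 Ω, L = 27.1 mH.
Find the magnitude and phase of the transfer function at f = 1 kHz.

Step 1 — Angular frequency: ω = 2π·1000 = 6283 rad/s.
Step 2 — Transfer function: H(jω) = jωL/(R + jωL).
Step 3 — Numerator jωL = j·170.3; denominator R + jωL = 14.2 + j170.3.
Step 4 — H = 0.9931 + j0.08282.
Step 5 — Magnitude: |H| = 0.9965 (-0.0 dB); phase: φ = 4.8°.

|H| = 0.9965 (-0.0 dB), φ = 4.8°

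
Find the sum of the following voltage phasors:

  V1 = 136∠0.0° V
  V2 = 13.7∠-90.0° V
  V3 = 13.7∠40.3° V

Step 1 — Convert each phasor to rectangular form:
  V1 = 136·(cos(0.0°) + j·sin(0.0°)) = 136 V
  V2 = 13.7·(cos(-90.0°) + j·sin(-90.0°)) = 0 - j13.7 V
  V3 = 13.7·(cos(40.3°) + j·sin(40.3°)) = 10.45 + j8.861 V
Step 2 — Sum components: V_total = 146.4 - j4.839 V.
Step 3 — Convert to polar: |V_total| = 146.5 V, ∠V_total = -1.9°.

V_total = 146.5∠-1.9° V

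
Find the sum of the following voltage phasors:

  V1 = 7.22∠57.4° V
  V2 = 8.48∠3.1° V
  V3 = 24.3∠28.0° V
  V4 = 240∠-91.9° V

Step 1 — Convert each phasor to rectangular form:
  V1 = 7.22·(cos(57.4°) + j·sin(57.4°)) = 3.89 + j6.083 V
  V2 = 8.48·(cos(3.1°) + j·sin(3.1°)) = 8.468 + j0.4586 V
  V3 = 24.3·(cos(28.0°) + j·sin(28.0°)) = 21.46 + j11.41 V
  V4 = 240·(cos(-91.9°) + j·sin(-91.9°)) = -7.957 - j239.9 V
Step 2 — Sum components: V_total = 25.86 - j221.9 V.
Step 3 — Convert to polar: |V_total| = 223.4 V, ∠V_total = -83.4°.

V_total = 223.4∠-83.4° V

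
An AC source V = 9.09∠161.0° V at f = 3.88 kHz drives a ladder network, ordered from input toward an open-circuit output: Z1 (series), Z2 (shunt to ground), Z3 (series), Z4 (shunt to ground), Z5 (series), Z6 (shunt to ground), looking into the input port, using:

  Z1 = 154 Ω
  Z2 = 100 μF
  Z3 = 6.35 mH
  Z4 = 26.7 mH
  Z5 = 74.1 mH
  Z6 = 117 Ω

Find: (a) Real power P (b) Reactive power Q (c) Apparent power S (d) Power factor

Step 1 — Angular frequency: ω = 2π·f = 2π·3880 = 2.438e+04 rad/s.
Step 2 — Component impedances:
  Z1: Z = R = 154 Ω
  Z2: Z = 1/(jωC) = -j/(ω·C) = 0 - j0.4102 Ω
  Z3: Z = jωL = j·2.438e+04·0.00635 = 0 + j154.8 Ω
  Z4: Z = jωL = j·2.438e+04·0.0267 = 0 + j650.9 Ω
  Z5: Z = jωL = j·2.438e+04·0.0741 = 0 + j1806 Ω
  Z6: Z = R = 117 Ω
Step 3 — Ladder network (open output): work backward from the far end, alternating series and parallel combinations. Z_in = 154 - j0.4105 Ω = 154∠-0.2° Ω.
Step 4 — Source phasor: V = 9.09∠161.0° V = -8.595 + j2.959 V.
Step 5 — Current: I = V / Z = -0.05586 + j0.01907 A = 0.05903∠161.2° A.
Step 6 — Complex power: S = V·I* = 0.5365 - j0.00143 VA.
Step 7 — Real power: P = Re(S) = 0.5365 W.
Step 8 — Reactive power: Q = Im(S) = -0.00143 VAR.
Step 9 — Apparent power: |S| = 0.5365 VA.
Step 10 — Power factor: PF = P/|S| = 1 (leading).

(a) P = 0.5365 W  (b) Q = -0.00143 VAR  (c) S = 0.5365 VA  (d) PF = 1 (leading)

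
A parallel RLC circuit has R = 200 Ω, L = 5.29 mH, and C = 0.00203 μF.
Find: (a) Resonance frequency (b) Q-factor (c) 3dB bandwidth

Step 1 — Resonance: ω₀ = 1/√(LC) = 1/√(0.00529·2.03e-09) = 3.052e+05 rad/s.
Step 2 — f₀ = ω₀/(2π) = 4.857e+04 Hz.
Step 3 — Parallel Q: Q = R/(ω₀L) = 200/(3.052e+05·0.00529) = 0.1239.
Step 4 — Bandwidth: Δω = ω₀/Q = 2.463e+06 rad/s; BW = Δω/(2π) = 3.92e+05 Hz.

(a) f₀ = 4.857e+04 Hz  (b) Q = 0.1239  (c) BW = 3.92e+05 Hz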